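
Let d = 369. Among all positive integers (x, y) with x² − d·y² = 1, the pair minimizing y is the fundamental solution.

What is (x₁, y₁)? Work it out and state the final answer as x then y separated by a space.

8396801 437120

d=369: √d = [19; 4,1,3,2,7,4,7,2,3,1,4,38] (ℓ=12, even), read p_11/q_11
step 0: (19, 1)  from 19·(1,0) + (0,1)
step 1: (77, 4)  from 4·(19,1) + (1,0)
…
step 9: (1364557, 71036)  from 3·(393504,20485) + (184045,9581)
step 10: (1758061, 91521)  from 1·(1364557,71036) + (393504,20485)
step 11: (8396801, 437120)  from 4·(1758061,91521) + (1364557,71036)
→ (8396801, 437120).  Check: 8396801²=70506267033601, 369·437120²=70506267033600, difference 1.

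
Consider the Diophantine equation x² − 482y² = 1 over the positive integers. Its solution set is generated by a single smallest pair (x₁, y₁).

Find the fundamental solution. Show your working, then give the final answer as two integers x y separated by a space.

483 22

√482 → a₀=21, period (1,20,1,42); ℓ=4 even so k=3
i=0: a=21 ⇒ p=21, q=1
i=1: a=1 ⇒ p=22, q=1
i=2: a=20 ⇒ p=461, q=21
i=3: a=1 ⇒ p=483, q=22
→ (483, 22).  Check: 483²=233289, 482·22²=233288, difference 1.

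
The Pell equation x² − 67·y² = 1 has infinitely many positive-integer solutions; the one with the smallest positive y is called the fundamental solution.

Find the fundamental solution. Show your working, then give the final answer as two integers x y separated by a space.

48842 5967

√67 → a₀=8, period (5,2,1,1,7,1,1,2,5,16); ℓ=10 even so k=9
step 0: (8, 1)  from 8·(1,0) + (0,1)
step 1: (41, 5)  from 5·(8,1) + (1,0)
…
step 3: (131, 16)  from 1·(90,11) + (41,5)
step 4: (221, 27)  from 1·(131,16) + (90,11)
step 5: (1678, 205)  from 7·(221,27) + (131,16)
step 6: (1899, 232)  from 1·(1678,205) + (221,27)
step 7: (3577, 437)  from 1·(1899,232) + (1678,205)
step 8: (9053, 1106)  from 2·(3577,437) + (1899,232)
step 9: (48842, 5967)  from 5·(9053,1106) + (3577,437)
fundamental: x₁=48842, y₁=5967  (since 2385540964 − 67·35605089 = 1)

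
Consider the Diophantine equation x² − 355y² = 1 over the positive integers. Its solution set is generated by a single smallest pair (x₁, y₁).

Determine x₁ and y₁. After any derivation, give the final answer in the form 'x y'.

√355 → a₀=18, period (1,5,3,3,1,6,1,3,3,5,1,36); ℓ=12 even so k=11
i=0: a=18 ⇒ p=18, q=1
i=1: a=1 ⇒ p=19, q=1
i=2: a=5 ⇒ p=113, q=6
i=3: a=3 ⇒ p=358, q=19
…
i=8: a=3 ⇒ p=46463, q=2466
…
i=10: a=5 ⇒ p=803418, q=42641
i=11: a=1 ⇒ p=954809, q=50676
fundamental: x₁=954809, y₁=50676  (since 911660226481 − 355·2568056976 = 1)

954809 50676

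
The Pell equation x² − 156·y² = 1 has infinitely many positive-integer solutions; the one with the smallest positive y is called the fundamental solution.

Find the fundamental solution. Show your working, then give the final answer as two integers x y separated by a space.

25 2

[12; 2,24] for √156; ℓ=2 ⇒ convergent index 1
k=0  a_k=12  p_k/q_k = 12/1
k=1  a_k=2  p_k/q_k = 25/2
(x₁, y₁) = (25, 2);  25² − 156·2² = 1 ✓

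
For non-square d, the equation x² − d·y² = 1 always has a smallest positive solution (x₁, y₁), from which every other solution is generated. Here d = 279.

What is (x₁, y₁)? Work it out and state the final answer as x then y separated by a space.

1520 91

√279 = [16; 1,2,2,1,2,2,1,32, …], period ℓ=8 (even) → k=7
step 0: (16, 1)  from 16·(1,0) + (0,1)
step 1: (17, 1)  from 1·(16,1) + (1,0)
step 2: (50, 3)  from 2·(17,1) + (16,1)
…
step 4: (167, 10)  from 1·(117,7) + (50,3)
…
step 6: (1069, 64)  from 2·(451,27) + (167,10)
step 7: (1520, 91)  from 1·(1069,64) + (451,27)
(x₁, y₁) = (1520, 91);  1520² − 279·91² = 1 ✓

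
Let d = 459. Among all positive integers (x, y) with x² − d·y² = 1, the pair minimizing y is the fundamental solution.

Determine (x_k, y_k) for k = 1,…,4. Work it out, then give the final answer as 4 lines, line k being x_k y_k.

[21; 2,2,1,4,21,4,1,2,2,42] for √459; ℓ=10 ⇒ convergent index 9
i=0: a=21 ⇒ p=21, q=1
i=1: a=2 ⇒ p=43, q=2
i=2: a=2 ⇒ p=107, q=5
i=3: a=1 ⇒ p=150, q=7
…
i=6: a=4 ⇒ p=60695, q=2833
i=7: a=1 ⇒ p=75692, q=3533
i=8: a=2 ⇒ p=212079, q=9899
i=9: a=2 ⇒ p=499850, q=23331
fundamental: x₁=499850, y₁=23331  (since 249850022500 − 459·544335561 = 1)
n=2: (499850,23331)∘(499850,23331) = (499850·499850+459·23331·23331, 499850·23331+23331·499850) = (499700044999,23324000700)
n=3: (499700044999,23324000700)∘(499850,23331) = (499850·499700044999+459·23331·23324000700, 499850·23324000700+23331·499700044999) = (499550134985000450,23317003499766669)
n=4: (499550134985000450,23317003499766669)∘(499850,23331) = (499850·499550134985000450+459·23331·23317003499766669, 499850·23317003499766669+23331·499550134985000450) = (499400269944005249820001,23310008398693414998600)

499850 23331
499700044999 23324000700
499550134985000450 23317003499766669
499400269944005249820001 23310008398693414998600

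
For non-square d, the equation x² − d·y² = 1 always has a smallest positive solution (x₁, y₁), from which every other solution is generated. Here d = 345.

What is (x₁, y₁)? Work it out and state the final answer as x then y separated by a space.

√345 → a₀=18, period (1,1,2,1,6,1,2,1,1,36); ℓ=10 even so k=9
step 0: (18, 1)  from 18·(1,0) + (0,1)
step 1: (19, 1)  from 1·(18,1) + (1,0)
step 2: (37, 2)  from 1·(19,1) + (18,1)
step 3: (93, 5)  from 2·(37,2) + (19,1)
step 4: (130, 7)  from 1·(93,5) + (37,2)
step 5: (873, 47)  from 6·(130,7) + (93,5)
step 6: (1003, 54)  from 1·(873,47) + (130,7)
step 7: (2879, 155)  from 2·(1003,54) + (873,47)
step 8: (3882, 209)  from 1·(2879,155) + (1003,54)
step 9: (6761, 364)  from 1·(3882,209) + (2879,155)
(x₁, y₁) = (6761, 364);  6761² − 345·364² = 1 ✓

6761 364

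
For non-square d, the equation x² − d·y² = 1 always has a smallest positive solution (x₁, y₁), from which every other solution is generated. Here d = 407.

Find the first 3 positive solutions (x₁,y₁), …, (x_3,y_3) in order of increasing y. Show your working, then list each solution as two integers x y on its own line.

d=407: √d = [20; 5,1,2,1,5,40] (ℓ=6, even), read p_5/q_5
step 0: (20, 1)  from 20·(1,0) + (0,1)
step 1: (101, 5)  from 5·(20,1) + (1,0)
…
step 3: (343, 17)  from 2·(121,6) + (101,5)
step 4: (464, 23)  from 1·(343,17) + (121,6)
step 5: (2663, 132)  from 5·(464,23) + (343,17)
(x₁, y₁) = (2663, 132);  2663² − 407·132² = 1 ✓
k=2:  x_2 = 2663·2663+407·132·132 = 14183137,  y_2 = 2663·132+132·2663 = 703032
k=3:  x_3 = 2663·14183137+407·132·703032 = 75539384999,  y_3 = 2663·703032+132·14183137 = 3744348300

2663 132
14183137 703032
75539384999 3744348300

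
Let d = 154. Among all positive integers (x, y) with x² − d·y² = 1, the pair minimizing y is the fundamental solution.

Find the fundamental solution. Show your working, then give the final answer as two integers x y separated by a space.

d=154: √d = [12; 2,2,3,1,2,1,3,2,2,24] (ℓ=10, even), read p_9/q_9
step 0: (12, 1)  from 12·(1,0) + (0,1)
step 1: (25, 2)  from 2·(12,1) + (1,0)
…
step 5: (757, 61)  from 2·(273,22) + (211,17)
…
step 8: (8724, 703)  from 2·(3847,310) + (1030,83)
step 9: (21295, 1716)  from 2·(8724,703) + (3847,310)
(x₁, y₁) = (21295, 1716);  21295² − 154·1716² = 1 ✓

21295 1716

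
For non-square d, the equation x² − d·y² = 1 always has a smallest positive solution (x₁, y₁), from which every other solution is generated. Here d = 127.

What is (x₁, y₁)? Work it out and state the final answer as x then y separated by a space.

4730624 419775

[11; 3,1,2,2,7,11,7,2,2,1,3,22] for √127; ℓ=12 ⇒ convergent index 11
i=0: a=11 ⇒ p=11, q=1
i=1: a=3 ⇒ p=34, q=3
i=2: a=1 ⇒ p=45, q=4
i=3: a=2 ⇒ p=124, q=11
…
i=5: a=7 ⇒ p=2175, q=193
i=6: a=11 ⇒ p=24218, q=2149
i=7: a=7 ⇒ p=171701, q=15236
i=8: a=2 ⇒ p=367620, q=32621
i=9: a=2 ⇒ p=906941, q=80478
i=10: a=1 ⇒ p=1274561, q=113099
i=11: a=3 ⇒ p=4730624, q=419775
fundamental: x₁=4730624, y₁=419775  (since 22378803429376 − 127·176211050625 = 1)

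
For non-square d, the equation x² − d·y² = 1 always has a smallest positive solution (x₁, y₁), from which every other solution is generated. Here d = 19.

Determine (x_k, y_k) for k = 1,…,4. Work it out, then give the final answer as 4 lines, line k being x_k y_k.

√19 → a₀=4, period (2,1,3,1,2,8); ℓ=6 even so k=5
k=0  a_k=4  p_k/q_k = 4/1
k=1  a_k=2  p_k/q_k = 9/2
k=2  a_k=1  p_k/q_k = 13/3
…
k=4  a_k=1  p_k/q_k = 61/14
k=5  a_k=2  p_k/q_k = 170/39
→ (170, 39).  Check: 170²=28900, 19·39²=28899, difference 1.
k=2:  x_2 = 170·170+19·39·39 = 57799,  y_2 = 170·39+39·170 = 13260
k=3:  x_3 = 170·57799+19·39·13260 = 19651490,  y_3 = 170·13260+39·57799 = 4508361
k=4:  x_4 = 170·19651490+19·39·4508361 = 6681448801,  y_4 = 170·4508361+39·19651490 = 1532829480

170 39
57799 13260
19651490 4508361
6681448801 1532829480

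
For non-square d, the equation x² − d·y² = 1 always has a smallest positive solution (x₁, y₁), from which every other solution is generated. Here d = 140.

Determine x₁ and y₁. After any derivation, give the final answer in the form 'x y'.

[11; 1,4,1,22] for √140; ℓ=4 ⇒ convergent index 3
step 0: (11, 1)  from 11·(1,0) + (0,1)
…
step 2: (59, 5)  from 4·(12,1) + (11,1)
step 3: (71, 6)  from 1·(59,5) + (12,1)
(x₁, y₁) = (71, 6);  71² − 140·6² = 1 ✓

71 6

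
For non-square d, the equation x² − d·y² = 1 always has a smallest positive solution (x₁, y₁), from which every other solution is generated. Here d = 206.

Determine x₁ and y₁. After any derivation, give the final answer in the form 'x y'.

59535 4148

√206 = [14; 2,1,5,14,5,1,2,28, …], period ℓ=8 (even) → k=7
a_0=14:  p_0=14·1+0=14,  q_0=14·0+1=1
a_1=2:  p_1=2·14+1=29,  q_1=2·1+0=2
a_2=1:  p_2=1·29+14=43,  q_2=1·2+1=3
…
a_4=14:  p_4=14·244+43=3459,  q_4=14·17+3=241
a_5=5:  p_5=5·3459+244=17539,  q_5=5·241+17=1222
a_6=1:  p_6=1·17539+3459=20998,  q_6=1·1222+241=1463
a_7=2:  p_7=2·20998+17539=59535,  q_7=2·1463+1222=4148
(x₁, y₁) = (59535, 4148);  59535² − 206·4148² = 1 ✓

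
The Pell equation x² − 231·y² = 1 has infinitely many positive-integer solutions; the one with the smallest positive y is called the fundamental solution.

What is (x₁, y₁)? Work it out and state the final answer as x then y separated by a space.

76 5

[15; 5,30] for √231; ℓ=2 ⇒ convergent index 1
k=0  a_k=15  p_k/q_k = 15/1
k=1  a_k=5  p_k/q_k = 76/5
→ (76, 5).  Check: 76²=5776, 231·5²=5775, difference 1.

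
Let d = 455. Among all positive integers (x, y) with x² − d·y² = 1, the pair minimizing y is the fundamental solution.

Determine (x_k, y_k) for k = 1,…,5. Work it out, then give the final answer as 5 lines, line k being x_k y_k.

64 3
8191 384
1048384 49149
134184961 6290688
17174626624 805158915

√455 = [21; 3,42, …], period ℓ=2 (even) → k=1
i=0: a=21 ⇒ p=21, q=1
i=1: a=3 ⇒ p=64, q=3
(x₁, y₁) = (64, 3);  64² − 455·3² = 1 ✓
(64+3√455)^2 = 8191 + 384√455
(64+3√455)^3 = 1048384 + 49149√455
(64+3√455)^4 = 134184961 + 6290688√455
(64+3√455)^5 = 17174626624 + 805158915√455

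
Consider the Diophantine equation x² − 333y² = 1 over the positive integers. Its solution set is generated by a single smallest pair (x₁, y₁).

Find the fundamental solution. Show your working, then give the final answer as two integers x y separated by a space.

d=333: √d = [18; 4,36] (ℓ=2, even), read p_1/q_1
step 0: (18, 1)  from 18·(1,0) + (0,1)
step 1: (73, 4)  from 4·(18,1) + (1,0)
fundamental: x₁=73, y₁=4  (since 5329 − 333·16 = 1)

73 4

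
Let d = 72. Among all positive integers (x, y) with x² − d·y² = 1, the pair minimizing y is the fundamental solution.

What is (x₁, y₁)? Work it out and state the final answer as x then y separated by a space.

17 2

√72 = [8; 2,16, …], period ℓ=2 (even) → k=1
i=0: a=8 ⇒ p=8, q=1
i=1: a=2 ⇒ p=17, q=2
→ (17, 2).  Check: 17²=289, 72·2²=288, difference 1.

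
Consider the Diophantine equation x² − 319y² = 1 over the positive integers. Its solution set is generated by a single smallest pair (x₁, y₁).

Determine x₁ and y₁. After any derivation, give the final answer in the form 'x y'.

d=319: √d = [17; 1,6,5,1,4,…,6,1,34] (ℓ=14, even), read p_13/q_13
a_0=17:  p_0=17·1+0=17,  q_0=17·0+1=1
…
a_2=6:  p_2=6·18+17=125,  q_2=6·1+1=7
a_3=5:  p_3=5·125+18=643,  q_3=5·7+1=36
…
a_9=4:  p_9=4·58797+15628=250816,  q_9=4·3292+875=14043
a_10=1:  p_10=1·250816+58797=309613,  q_10=1·14043+3292=17335
a_11=5:  p_11=5·309613+250816=1798881,  q_11=5·17335+14043=100718
a_12=6:  p_12=6·1798881+309613=11102899,  q_12=6·100718+17335=621643
a_13=1:  p_13=1·11102899+1798881=12901780,  q_13=1·621643+100718=722361
fundamental: x₁=12901780, y₁=722361  (since 166455927168400 − 319·521805414321 = 1)

12901780 722361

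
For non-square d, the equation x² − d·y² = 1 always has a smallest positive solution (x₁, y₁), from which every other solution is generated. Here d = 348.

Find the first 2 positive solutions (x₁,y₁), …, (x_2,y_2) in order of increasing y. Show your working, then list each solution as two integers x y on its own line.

1567 84
4910977 263256

d=348: √d = [18; 1,1,1,8,1,1,1,36] (ℓ=8, even), read p_7/q_7
i=0: a=18 ⇒ p=18, q=1
i=1: a=1 ⇒ p=19, q=1
…
i=3: a=1 ⇒ p=56, q=3
i=4: a=8 ⇒ p=485, q=26
…
i=6: a=1 ⇒ p=1026, q=55
i=7: a=1 ⇒ p=1567, q=84
fundamental: x₁=1567, y₁=84  (since 2455489 − 348·7056 = 1)
k=2:  x_2 = 1567·1567+348·84·84 = 4910977,  y_2 = 1567·84+84·1567 = 263256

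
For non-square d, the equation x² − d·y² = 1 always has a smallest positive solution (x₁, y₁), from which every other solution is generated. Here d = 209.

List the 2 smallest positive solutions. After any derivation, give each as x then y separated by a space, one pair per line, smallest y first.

46551 3220
4333991201 299788440

√209 = [14; 2,5,3,2,3,5,2,28, …], period ℓ=8 (even) → k=7
step 0: (14, 1)  from 14·(1,0) + (0,1)
step 1: (29, 2)  from 2·(14,1) + (1,0)
…
step 3: (506, 35)  from 3·(159,11) + (29,2)
step 4: (1171, 81)  from 2·(506,35) + (159,11)
step 5: (4019, 278)  from 3·(1171,81) + (506,35)
step 6: (21266, 1471)  from 5·(4019,278) + (1171,81)
step 7: (46551, 3220)  from 2·(21266,1471) + (4019,278)
fundamental: x₁=46551, y₁=3220  (since 2166995601 − 209·10368400 = 1)
k=2:  x_2 = 46551·46551+209·3220·3220 = 4333991201,  y_2 = 46551·3220+3220·46551 = 299788440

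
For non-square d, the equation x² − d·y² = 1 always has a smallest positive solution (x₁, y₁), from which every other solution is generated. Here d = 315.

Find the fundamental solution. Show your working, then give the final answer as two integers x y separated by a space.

d=315: √d = [17; 1,2,1,34] (ℓ=4, even), read p_3/q_3
a_0=17:  p_0=17·1+0=17,  q_0=17·0+1=1
a_1=1:  p_1=1·17+1=18,  q_1=1·1+0=1
a_2=2:  p_2=2·18+17=53,  q_2=2·1+1=3
a_3=1:  p_3=1·53+18=71,  q_3=1·3+1=4
(x₁, y₁) = (71, 4);  71² − 315·4² = 1 ✓

71 4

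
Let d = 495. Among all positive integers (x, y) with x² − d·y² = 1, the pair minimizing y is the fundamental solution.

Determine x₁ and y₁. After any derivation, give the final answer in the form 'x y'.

89 4

√495 = [22; 4,44, …], period ℓ=2 (even) → k=1
step 0: (22, 1)  from 22·(1,0) + (0,1)
step 1: (89, 4)  from 4·(22,1) + (1,0)
→ (89, 4).  Check: 89²=7921, 495·4²=7920, difference 1.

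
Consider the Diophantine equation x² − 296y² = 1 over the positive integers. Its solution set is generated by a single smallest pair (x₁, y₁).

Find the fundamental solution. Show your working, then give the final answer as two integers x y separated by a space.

√296 = [17; 4,1,7,1,4,34, …], period ℓ=6 (even) → k=5
step 0: (17, 1)  from 17·(1,0) + (0,1)
…
step 2: (86, 5)  from 1·(69,4) + (17,1)
…
step 4: (757, 44)  from 1·(671,39) + (86,5)
step 5: (3699, 215)  from 4·(757,44) + (671,39)
→ (3699, 215).  Check: 3699²=13682601, 296·215²=13682600, difference 1.

3699 215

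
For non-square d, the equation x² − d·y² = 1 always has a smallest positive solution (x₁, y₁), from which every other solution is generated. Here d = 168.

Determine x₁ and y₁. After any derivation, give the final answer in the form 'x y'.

[12; 1,24] for √168; ℓ=2 ⇒ convergent index 1
a_0=12:  p_0=12·1+0=12,  q_0=12·0+1=1
a_1=1:  p_1=1·12+1=13,  q_1=1·1+0=1
→ (13, 1).  Check: 13²=169, 168·1²=168, difference 1.

13 1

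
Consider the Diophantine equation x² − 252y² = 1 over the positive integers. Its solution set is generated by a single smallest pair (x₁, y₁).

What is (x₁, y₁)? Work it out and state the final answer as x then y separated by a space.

√252 → a₀=15, period (1,6,1,30); ℓ=4 even so k=3
i=0: a=15 ⇒ p=15, q=1
…
i=2: a=6 ⇒ p=111, q=7
i=3: a=1 ⇒ p=127, q=8
(x₁, y₁) = (127, 8);  127² − 252·8² = 1 ✓

127 8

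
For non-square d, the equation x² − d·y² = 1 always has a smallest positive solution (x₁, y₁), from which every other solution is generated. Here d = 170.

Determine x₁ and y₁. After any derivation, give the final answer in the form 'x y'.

339 26

√170 = [13; 26, …], period ℓ=1 (odd) → k=1
step 0: (13, 1)  from 13·(1,0) + (0,1)
step 1: (339, 26)  from 26·(13,1) + (1,0)
fundamental: x₁=339, y₁=26  (since 114921 − 170·676 = 1)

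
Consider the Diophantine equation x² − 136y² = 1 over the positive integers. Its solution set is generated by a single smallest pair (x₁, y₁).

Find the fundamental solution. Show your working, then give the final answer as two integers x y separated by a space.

√136 → a₀=11, period (1,1,1,22); ℓ=4 even so k=3
a_0=11:  p_0=11·1+0=11,  q_0=11·0+1=1
…
a_2=1:  p_2=1·12+11=23,  q_2=1·1+1=2
a_3=1:  p_3=1·23+12=35,  q_3=1·2+1=3
(x₁, y₁) = (35, 3);  35² − 136·3² = 1 ✓

35 3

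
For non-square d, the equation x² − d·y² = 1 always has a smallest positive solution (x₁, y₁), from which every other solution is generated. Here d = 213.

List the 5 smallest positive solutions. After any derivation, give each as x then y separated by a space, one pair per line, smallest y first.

194399 13320
75581942401 5178789360
29386108041429599 2013502945575960
11425260034216163289601 782845918228863306720
4442118250753789746628859999 304368927313532092980546600

d=213: √d = [14; 1,1,2,6,1,8,1,6,2,1,1,28] (ℓ=12, even), read p_11/q_11
step 0: (14, 1)  from 14·(1,0) + (0,1)
step 1: (15, 1)  from 1·(14,1) + (1,0)
…
step 3: (73, 5)  from 2·(29,2) + (15,1)
step 4: (467, 32)  from 6·(73,5) + (29,2)
step 5: (540, 37)  from 1·(467,32) + (73,5)
…
step 7: (5327, 365)  from 1·(4787,328) + (540,37)
step 8: (36749, 2518)  from 6·(5327,365) + (4787,328)
step 9: (78825, 5401)  from 2·(36749,2518) + (5327,365)
step 10: (115574, 7919)  from 1·(78825,5401) + (36749,2518)
step 11: (194399, 13320)  from 1·(115574,7919) + (78825,5401)
fundamental: x₁=194399, y₁=13320  (since 37790971201 − 213·177422400 = 1)
k=2:  x_2 = 194399·194399+213·13320·13320 = 75581942401,  y_2 = 194399·13320+13320·194399 = 5178789360
k=3:  x_3 = 194399·75581942401+213·13320·5178789360 = 29386108041429599,  y_3 = 194399·5178789360+13320·75581942401 = 2013502945575960
k=4:  x_4 = 194399·29386108041429599+213·13320·2013502945575960 = 11425260034216163289601,  y_4 = 194399·2013502945575960+13320·29386108041429599 = 782845918228863306720
k=5:  x_5 = 194399·11425260034216163289601+213·13320·782845918228863306720 = 4442118250753789746628859999,  y_5 = 194399·782845918228863306720+13320·11425260034216163289601 = 304368927313532092980546600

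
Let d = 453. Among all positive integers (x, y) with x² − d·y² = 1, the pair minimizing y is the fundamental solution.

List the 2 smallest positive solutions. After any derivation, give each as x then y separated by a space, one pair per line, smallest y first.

√453 → a₀=21, period (3,1,1,10,14,10,1,1,3,42); ℓ=10 even so k=9
step 0: (21, 1)  from 21·(1,0) + (0,1)
…
step 4: (1575, 74)  from 10·(149,7) + (85,4)
…
step 6: (223565, 10504)  from 10·(22199,1043) + (1575,74)
step 7: (245764, 11547)  from 1·(223565,10504) + (22199,1043)
step 8: (469329, 22051)  from 1·(245764,11547) + (223565,10504)
step 9: (1653751, 77700)  from 3·(469329,22051) + (245764,11547)
→ (1653751, 77700).  Check: 1653751²=2734892370001, 453·77700²=2734892370000, difference 1.
(x_2, y_2) = (1653751·1653751 + 453·77700·77700, 1653751·77700 + 77700·1653751) = (5469784740001, 256992905400)

1653751 77700
5469784740001 256992905400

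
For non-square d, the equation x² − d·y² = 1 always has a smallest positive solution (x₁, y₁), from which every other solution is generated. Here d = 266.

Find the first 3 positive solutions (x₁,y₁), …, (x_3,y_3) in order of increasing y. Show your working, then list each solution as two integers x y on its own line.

685 42
938449 57540
1285674445 78829758

√266 = [16; 3,4,3,32, …], period ℓ=4 (even) → k=3
k=0  a_k=16  p_k/q_k = 16/1
…
k=2  a_k=4  p_k/q_k = 212/13
k=3  a_k=3  p_k/q_k = 685/42
(x₁, y₁) = (685, 42);  685² − 266·42² = 1 ✓
n=2: (685,42)∘(685,42) = (685·685+266·42·42, 685·42+42·685) = (938449,57540)
n=3: (938449,57540)∘(685,42) = (685·938449+266·42·57540, 685·57540+42·938449) = (1285674445,78829758)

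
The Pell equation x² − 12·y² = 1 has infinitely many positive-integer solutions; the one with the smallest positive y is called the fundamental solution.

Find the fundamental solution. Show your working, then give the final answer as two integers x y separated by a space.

7 2

√12 = [3; 2,6, …], period ℓ=2 (even) → k=1
step 0: (3, 1)  from 3·(1,0) + (0,1)
step 1: (7, 2)  from 2·(3,1) + (1,0)
(x₁, y₁) = (7, 2);  7² − 12·2² = 1 ✓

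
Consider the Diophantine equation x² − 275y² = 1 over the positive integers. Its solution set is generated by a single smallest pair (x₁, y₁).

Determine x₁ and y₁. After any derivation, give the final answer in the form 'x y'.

[16; 1,1,2,1,1,32] for √275; ℓ=6 ⇒ convergent index 5
a_0=16:  p_0=16·1+0=16,  q_0=16·0+1=1
…
a_4=1:  p_4=1·83+33=116,  q_4=1·5+2=7
a_5=1:  p_5=1·116+83=199,  q_5=1·7+5=12
→ (199, 12).  Check: 199²=39601, 275·12²=39600, difference 1.

199 12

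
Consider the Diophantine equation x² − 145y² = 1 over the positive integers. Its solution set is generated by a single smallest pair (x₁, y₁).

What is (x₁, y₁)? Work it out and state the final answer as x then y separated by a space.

289 24

d=145: √d = [12; 24] (ℓ=1, odd), read p_1/q_1
i=0: a=12 ⇒ p=12, q=1
i=1: a=24 ⇒ p=289, q=24
fundamental: x₁=289, y₁=24  (since 83521 − 145·576 = 1)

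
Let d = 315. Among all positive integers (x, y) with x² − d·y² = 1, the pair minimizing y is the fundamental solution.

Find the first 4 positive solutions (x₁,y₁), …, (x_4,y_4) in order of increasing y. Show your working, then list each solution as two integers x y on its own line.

√315 → a₀=17, period (1,2,1,34); ℓ=4 even so k=3
i=0: a=17 ⇒ p=17, q=1
i=1: a=1 ⇒ p=18, q=1
i=2: a=2 ⇒ p=53, q=3
i=3: a=1 ⇒ p=71, q=4
fundamental: x₁=71, y₁=4  (since 5041 − 315·16 = 1)
(71+4√315)^2 = 10081 + 568√315
(71+4√315)^3 = 1431431 + 80652√315
(71+4√315)^4 = 203253121 + 11452016√315

71 4
10081 568
1431431 80652
203253121 11452016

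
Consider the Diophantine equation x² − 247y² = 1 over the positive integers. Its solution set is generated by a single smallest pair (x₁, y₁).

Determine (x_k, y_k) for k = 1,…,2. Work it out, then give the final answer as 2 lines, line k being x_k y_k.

d=247: √d = [15; 1,2,1,1,9,1,9,1,1,2,1,30] (ℓ=12, even), read p_11/q_11
step 0: (15, 1)  from 15·(1,0) + (0,1)
step 1: (16, 1)  from 1·(15,1) + (1,0)
step 2: (47, 3)  from 2·(16,1) + (15,1)
…
step 5: (1053, 67)  from 9·(110,7) + (63,4)
step 6: (1163, 74)  from 1·(1053,67) + (110,7)
step 7: (11520, 733)  from 9·(1163,74) + (1053,67)
step 8: (12683, 807)  from 1·(11520,733) + (1163,74)
step 9: (24203, 1540)  from 1·(12683,807) + (11520,733)
step 10: (61089, 3887)  from 2·(24203,1540) + (12683,807)
step 11: (85292, 5427)  from 1·(61089,3887) + (24203,1540)
(x₁, y₁) = (85292, 5427);  85292² − 247·5427² = 1 ✓
(85292+5427√247)^2 = 14549450527 + 925759368√247

85292 5427
14549450527 925759368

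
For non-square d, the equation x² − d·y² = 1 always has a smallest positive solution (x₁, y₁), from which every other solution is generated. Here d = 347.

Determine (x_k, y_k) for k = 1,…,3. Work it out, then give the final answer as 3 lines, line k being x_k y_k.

641602 34443
823306252807 44197395372
1056469876826312026 56714274530897445

√347 = [18; 1,1,1,2,4,…,1,1,36, …], period ℓ=14 (even) → k=13
i=0: a=18 ⇒ p=18, q=1
i=1: a=1 ⇒ p=19, q=1
i=2: a=1 ⇒ p=37, q=2
i=3: a=1 ⇒ p=56, q=3
i=4: a=2 ⇒ p=149, q=8
i=5: a=4 ⇒ p=652, q=35
i=6: a=1 ⇒ p=801, q=43
i=7: a=17 ⇒ p=14269, q=766
i=8: a=1 ⇒ p=15070, q=809
…
i=10: a=2 ⇒ p=164168, q=8813
i=11: a=1 ⇒ p=238717, q=12815
i=12: a=1 ⇒ p=402885, q=21628
i=13: a=1 ⇒ p=641602, q=34443
→ (641602, 34443).  Check: 641602²=411653126404, 347·34443²=411653126403, difference 1.
(641602+34443√347)^2 = 823306252807 + 44197395372√347
(641602+34443√347)^3 = 1056469876826312026 + 56714274530897445√347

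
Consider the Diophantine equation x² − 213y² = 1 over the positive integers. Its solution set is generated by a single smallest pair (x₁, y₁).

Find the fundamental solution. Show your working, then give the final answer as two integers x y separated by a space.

d=213: √d = [14; 1,1,2,6,1,8,1,6,2,1,1,28] (ℓ=12, even), read p_11/q_11
i=0: a=14 ⇒ p=14, q=1
i=1: a=1 ⇒ p=15, q=1
i=2: a=1 ⇒ p=29, q=2
i=3: a=2 ⇒ p=73, q=5
…
i=9: a=2 ⇒ p=78825, q=5401
i=10: a=1 ⇒ p=115574, q=7919
i=11: a=1 ⇒ p=194399, q=13320
(x₁, y₁) = (194399, 13320);  194399² − 213·13320² = 1 ✓

194399 13320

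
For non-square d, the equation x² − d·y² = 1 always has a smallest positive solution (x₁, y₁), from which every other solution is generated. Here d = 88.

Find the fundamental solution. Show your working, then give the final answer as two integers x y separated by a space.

d=88: √d = [9; 2,1,1,1,2,18] (ℓ=6, even), read p_5/q_5
step 0: (9, 1)  from 9·(1,0) + (0,1)
…
step 4: (75, 8)  from 1·(47,5) + (28,3)
step 5: (197, 21)  from 2·(75,8) + (47,5)
fundamental: x₁=197, y₁=21  (since 38809 − 88·441 = 1)

197 21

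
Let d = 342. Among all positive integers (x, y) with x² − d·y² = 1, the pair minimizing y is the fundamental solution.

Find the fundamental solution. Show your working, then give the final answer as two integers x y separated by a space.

[18; 2,36] for √342; ℓ=2 ⇒ convergent index 1
k=0  a_k=18  p_k/q_k = 18/1
k=1  a_k=2  p_k/q_k = 37/2
(x₁, y₁) = (37, 2);  37² − 342·2² = 1 ✓

37 2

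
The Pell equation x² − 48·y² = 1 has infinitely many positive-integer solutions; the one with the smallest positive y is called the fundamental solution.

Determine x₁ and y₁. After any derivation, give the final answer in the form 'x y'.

7 1

√48 → a₀=6, period (1,12); ℓ=2 even so k=1
i=0: a=6 ⇒ p=6, q=1
i=1: a=1 ⇒ p=7, q=1
fundamental: x₁=7, y₁=1  (since 49 − 48·1 = 1)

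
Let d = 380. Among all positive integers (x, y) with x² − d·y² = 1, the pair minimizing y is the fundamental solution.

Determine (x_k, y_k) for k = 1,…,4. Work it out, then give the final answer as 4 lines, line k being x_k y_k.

[19; 2,38] for √380; ℓ=2 ⇒ convergent index 1
step 0: (19, 1)  from 19·(1,0) + (0,1)
step 1: (39, 2)  from 2·(19,1) + (1,0)
fundamental: x₁=39, y₁=2  (since 1521 − 380·4 = 1)
(x_2, y_2) = (39·39 + 380·2·2, 39·2 + 2·39) = (3041, 156)
(x_3, y_3) = (39·3041 + 380·2·156, 39·156 + 2·3041) = (237159, 12166)
(x_4, y_4) = (39·237159 + 380·2·12166, 39·12166 + 2·237159) = (18495361, 948792)

39 2
3041 156
237159 12166
18495361 948792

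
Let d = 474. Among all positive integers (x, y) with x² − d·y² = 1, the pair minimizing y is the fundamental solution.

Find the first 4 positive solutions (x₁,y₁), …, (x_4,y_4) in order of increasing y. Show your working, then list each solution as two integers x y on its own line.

√474 → a₀=21, period (1,3,2,1,1,…,3,1,42); ℓ=14 even so k=13
a_0=21:  p_0=21·1+0=21,  q_0=21·0+1=1
a_1=1:  p_1=1·21+1=22,  q_1=1·1+0=1
a_2=3:  p_2=3·22+21=87,  q_2=3·1+1=4
a_3=2:  p_3=2·87+22=196,  q_3=2·4+1=9
a_4=1:  p_4=1·196+87=283,  q_4=1·9+4=13
a_5=1:  p_5=1·283+196=479,  q_5=1·13+9=22
a_6=1:  p_6=1·479+283=762,  q_6=1·22+13=35
a_7=6:  p_7=6·762+479=5051,  q_7=6·35+22=232
a_8=1:  p_8=1·5051+762=5813,  q_8=1·232+35=267
a_9=1:  p_9=1·5813+5051=10864,  q_9=1·267+232=499
a_10=1:  p_10=1·10864+5813=16677,  q_10=1·499+267=766
a_11=2:  p_11=2·16677+10864=44218,  q_11=2·766+499=2031
a_12=3:  p_12=3·44218+16677=149331,  q_12=3·2031+766=6859
a_13=1:  p_13=1·149331+44218=193549,  q_13=1·6859+2031=8890
→ (193549, 8890).  Check: 193549²=37461215401, 474·8890²=37461215400, difference 1.
k=2:  x_2 = 193549·193549+474·8890·8890 = 74922430801,  y_2 = 193549·8890+8890·193549 = 3441301220
k=3:  x_3 = 193549·74922430801+474·8890·3441301220 = 29002323118011949,  y_3 = 193549·3441301220+8890·74922430801 = 1332120819650670
k=4:  x_4 = 193549·29002323118011949+474·8890·1332120819650670 = 11226741274261267003201,  y_4 = 193549·1332120819650670+8890·29002323118011949 = 515661305041693754440

193549 8890
74922430801 3441301220
29002323118011949 1332120819650670
11226741274261267003201 515661305041693754440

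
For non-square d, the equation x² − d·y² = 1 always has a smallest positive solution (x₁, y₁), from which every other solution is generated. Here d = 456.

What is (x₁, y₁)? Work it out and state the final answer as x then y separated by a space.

[21; 2,1,4,1,2,42] for √456; ℓ=6 ⇒ convergent index 5
a_0=21:  p_0=21·1+0=21,  q_0=21·0+1=1
…
a_4=1:  p_4=1·299+64=363,  q_4=1·14+3=17
a_5=2:  p_5=2·363+299=1025,  q_5=2·17+14=48
→ (1025, 48).  Check: 1025²=1050625, 456·48²=1050624, difference 1.

1025 48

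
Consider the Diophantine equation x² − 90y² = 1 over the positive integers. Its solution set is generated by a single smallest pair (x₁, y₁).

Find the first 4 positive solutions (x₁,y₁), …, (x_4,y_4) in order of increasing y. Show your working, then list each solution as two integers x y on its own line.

19 2
721 76
27379 2886
1039681 109592

d=90: √d = [9; 2,18] (ℓ=2, even), read p_1/q_1
i=0: a=9 ⇒ p=9, q=1
i=1: a=2 ⇒ p=19, q=2
fundamental: x₁=19, y₁=2  (since 361 − 90·4 = 1)
n=2: (19,2)∘(19,2) = (19·19+90·2·2, 19·2+2·19) = (721,76)
n=3: (721,76)∘(19,2) = (19·721+90·2·76, 19·76+2·721) = (27379,2886)
n=4: (27379,2886)∘(19,2) = (19·27379+90·2·2886, 19·2886+2·27379) = (1039681,109592)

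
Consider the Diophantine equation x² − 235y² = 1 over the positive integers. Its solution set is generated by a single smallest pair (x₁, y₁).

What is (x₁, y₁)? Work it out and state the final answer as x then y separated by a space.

46 3

√235 → a₀=15, period (3,30); ℓ=2 even so k=1
step 0: (15, 1)  from 15·(1,0) + (0,1)
step 1: (46, 3)  from 3·(15,1) + (1,0)
(x₁, y₁) = (46, 3);  46² − 235·3² = 1 ✓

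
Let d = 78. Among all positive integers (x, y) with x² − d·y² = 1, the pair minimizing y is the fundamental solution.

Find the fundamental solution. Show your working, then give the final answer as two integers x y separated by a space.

d=78: √d = [8; 1,4,1,16] (ℓ=4, even), read p_3/q_3
a_0=8:  p_0=8·1+0=8,  q_0=8·0+1=1
a_1=1:  p_1=1·8+1=9,  q_1=1·1+0=1
a_2=4:  p_2=4·9+8=44,  q_2=4·1+1=5
a_3=1:  p_3=1·44+9=53,  q_3=1·5+1=6
→ (53, 6).  Check: 53²=2809, 78·6²=2808, difference 1.

53 6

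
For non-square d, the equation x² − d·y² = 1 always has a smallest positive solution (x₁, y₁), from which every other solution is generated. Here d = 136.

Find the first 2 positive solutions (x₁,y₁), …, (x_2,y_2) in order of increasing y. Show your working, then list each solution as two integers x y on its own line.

35 3
2449 210

d=136: √d = [11; 1,1,1,22] (ℓ=4, even), read p_3/q_3
k=0  a_k=11  p_k/q_k = 11/1
k=1  a_k=1  p_k/q_k = 12/1
k=2  a_k=1  p_k/q_k = 23/2
k=3  a_k=1  p_k/q_k = 35/3
→ (35, 3).  Check: 35²=1225, 136·3²=1224, difference 1.
n=2: (35,3)∘(35,3) = (35·35+136·3·3, 35·3+3·35) = (2449,210)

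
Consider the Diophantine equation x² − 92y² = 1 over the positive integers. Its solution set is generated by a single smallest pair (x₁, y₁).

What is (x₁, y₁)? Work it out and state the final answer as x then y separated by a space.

1151 120

[9; 1,1,2,4,2,1,1,18] for √92; ℓ=8 ⇒ convergent index 7
i=0: a=9 ⇒ p=9, q=1
i=1: a=1 ⇒ p=10, q=1
i=2: a=1 ⇒ p=19, q=2
…
i=6: a=1 ⇒ p=681, q=71
i=7: a=1 ⇒ p=1151, q=120
→ (1151, 120).  Check: 1151²=1324801, 92·120²=1324800, difference 1.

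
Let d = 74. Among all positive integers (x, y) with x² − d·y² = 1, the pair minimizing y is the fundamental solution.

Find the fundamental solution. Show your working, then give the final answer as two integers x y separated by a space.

3699 430

[8; 1,1,1,1,16] for √74; ℓ=5 ⇒ convergent index 9
step 0: (8, 1)  from 8·(1,0) + (0,1)
…
step 2: (17, 2)  from 1·(9,1) + (8,1)
step 3: (26, 3)  from 1·(17,2) + (9,1)
…
step 5: (714, 83)  from 16·(43,5) + (26,3)
…
step 8: (2228, 259)  from 1·(1471,171) + (757,88)
step 9: (3699, 430)  from 1·(2228,259) + (1471,171)
fundamental: x₁=3699, y₁=430  (since 13682601 − 74·184900 = 1)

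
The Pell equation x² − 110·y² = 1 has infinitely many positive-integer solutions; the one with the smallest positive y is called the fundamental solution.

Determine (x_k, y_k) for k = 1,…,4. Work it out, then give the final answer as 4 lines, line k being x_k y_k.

21 2
881 84
36981 3526
1552321 148008

d=110: √d = [10; 2,20] (ℓ=2, even), read p_1/q_1
step 0: (10, 1)  from 10·(1,0) + (0,1)
step 1: (21, 2)  from 2·(10,1) + (1,0)
(x₁, y₁) = (21, 2);  21² − 110·2² = 1 ✓
(x_2, y_2) = (21·21 + 110·2·2, 21·2 + 2·21) = (881, 84)
(x_3, y_3) = (21·881 + 110·2·84, 21·84 + 2·881) = (36981, 3526)
(x_4, y_4) = (21·36981 + 110·2·3526, 21·3526 + 2·36981) = (1552321, 148008)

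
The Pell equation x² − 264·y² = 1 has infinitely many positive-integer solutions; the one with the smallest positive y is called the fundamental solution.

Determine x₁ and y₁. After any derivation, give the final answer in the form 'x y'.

65 4

√264 = [16; 4,32, …], period ℓ=2 (even) → k=1
a_0=16:  p_0=16·1+0=16,  q_0=16·0+1=1
a_1=4:  p_1=4·16+1=65,  q_1=4·1+0=4
fundamental: x₁=65, y₁=4  (since 4225 − 264·16 = 1)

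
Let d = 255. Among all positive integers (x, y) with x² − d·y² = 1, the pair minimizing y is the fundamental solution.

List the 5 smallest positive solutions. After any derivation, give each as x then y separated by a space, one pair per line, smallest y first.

d=255: √d = [15; 1,30] (ℓ=2, even), read p_1/q_1
step 0: (15, 1)  from 15·(1,0) + (0,1)
step 1: (16, 1)  from 1·(15,1) + (1,0)
(x₁, y₁) = (16, 1);  16² − 255·1² = 1 ✓
(16+1√255)^2 = 511 + 32√255
(16+1√255)^3 = 16336 + 1023√255
(16+1√255)^4 = 522241 + 32704√255
(16+1√255)^5 = 16695376 + 1045505√255

16 1
511 32
16336 1023
522241 32704
16695376 1045505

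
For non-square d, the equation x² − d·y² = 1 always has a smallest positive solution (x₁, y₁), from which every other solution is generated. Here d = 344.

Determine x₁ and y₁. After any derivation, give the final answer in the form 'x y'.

[18; 1,1,4,1,3,1,4,1,1,36] for √344; ℓ=10 ⇒ convergent index 9
step 0: (18, 1)  from 18·(1,0) + (0,1)
step 1: (19, 1)  from 1·(18,1) + (1,0)
step 2: (37, 2)  from 1·(19,1) + (18,1)
…
step 4: (204, 11)  from 1·(167,9) + (37,2)
step 5: (779, 42)  from 3·(204,11) + (167,9)
step 6: (983, 53)  from 1·(779,42) + (204,11)
step 7: (4711, 254)  from 4·(983,53) + (779,42)
step 8: (5694, 307)  from 1·(4711,254) + (983,53)
step 9: (10405, 561)  from 1·(5694,307) + (4711,254)
→ (10405, 561).  Check: 10405²=108264025, 344·561²=108264024, difference 1.

10405 561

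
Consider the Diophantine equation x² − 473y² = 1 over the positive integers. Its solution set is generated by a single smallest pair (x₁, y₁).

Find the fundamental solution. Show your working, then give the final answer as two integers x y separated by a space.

87 4

[21; 1,2,1,42] for √473; ℓ=4 ⇒ convergent index 3
step 0: (21, 1)  from 21·(1,0) + (0,1)
…
step 2: (65, 3)  from 2·(22,1) + (21,1)
step 3: (87, 4)  from 1·(65,3) + (22,1)
→ (87, 4).  Check: 87²=7569, 473·4²=7568, difference 1.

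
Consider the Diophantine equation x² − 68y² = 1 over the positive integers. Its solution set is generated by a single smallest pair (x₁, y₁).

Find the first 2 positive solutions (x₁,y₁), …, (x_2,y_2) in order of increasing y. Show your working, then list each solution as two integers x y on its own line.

33 4
2177 264

√68 → a₀=8, period (4,16); ℓ=2 even so k=1
k=0  a_k=8  p_k/q_k = 8/1
k=1  a_k=4  p_k/q_k = 33/4
→ (33, 4).  Check: 33²=1089, 68·4²=1088, difference 1.
k=2:  x_2 = 33·33+68·4·4 = 2177,  y_2 = 33·4+4·33 = 264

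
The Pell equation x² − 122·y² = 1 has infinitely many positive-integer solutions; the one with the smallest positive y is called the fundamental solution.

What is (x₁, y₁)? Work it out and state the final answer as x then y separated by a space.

243 22

√122 → a₀=11, period (22); ℓ=1 odd so k=1
i=0: a=11 ⇒ p=11, q=1
i=1: a=22 ⇒ p=243, q=22
→ (243, 22).  Check: 243²=59049, 122·22²=59048, difference 1.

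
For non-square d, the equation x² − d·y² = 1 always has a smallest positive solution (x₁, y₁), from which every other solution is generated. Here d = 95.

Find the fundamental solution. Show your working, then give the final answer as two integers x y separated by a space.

39 4

√95 → a₀=9, period (1,2,1,18); ℓ=4 even so k=3
a_0=9:  p_0=9·1+0=9,  q_0=9·0+1=1
a_1=1:  p_1=1·9+1=10,  q_1=1·1+0=1
a_2=2:  p_2=2·10+9=29,  q_2=2·1+1=3
a_3=1:  p_3=1·29+10=39,  q_3=1·3+1=4
fundamental: x₁=39, y₁=4  (since 1521 − 95·16 = 1)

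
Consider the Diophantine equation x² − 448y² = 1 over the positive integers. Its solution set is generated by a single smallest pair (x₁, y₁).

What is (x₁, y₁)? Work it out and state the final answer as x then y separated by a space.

√448 = [21; 6,42, …], period ℓ=2 (even) → k=1
i=0: a=21 ⇒ p=21, q=1
i=1: a=6 ⇒ p=127, q=6
→ (127, 6).  Check: 127²=16129, 448·6²=16128, difference 1.

127 6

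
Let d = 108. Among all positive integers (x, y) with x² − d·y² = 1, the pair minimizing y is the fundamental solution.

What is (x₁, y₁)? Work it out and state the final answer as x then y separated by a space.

1351 130

[10; 2,1,1,4,1,1,2,20] for √108; ℓ=8 ⇒ convergent index 7
a_0=10:  p_0=10·1+0=10,  q_0=10·0+1=1
…
a_5=1:  p_5=1·239+52=291,  q_5=1·23+5=28
a_6=1:  p_6=1·291+239=530,  q_6=1·28+23=51
a_7=2:  p_7=2·530+291=1351,  q_7=2·51+28=130
fundamental: x₁=1351, y₁=130  (since 1825201 − 108·16900 = 1)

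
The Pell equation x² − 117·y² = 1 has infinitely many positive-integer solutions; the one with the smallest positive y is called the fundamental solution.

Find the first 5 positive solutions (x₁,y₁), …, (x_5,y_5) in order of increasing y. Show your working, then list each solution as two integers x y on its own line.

√117 → a₀=10, period (1,4,2,4,1,20); ℓ=6 even so k=5
k=0  a_k=10  p_k/q_k = 10/1
k=1  a_k=1  p_k/q_k = 11/1
k=2  a_k=4  p_k/q_k = 54/5
…
k=4  a_k=4  p_k/q_k = 530/49
k=5  a_k=1  p_k/q_k = 649/60
→ (649, 60).  Check: 649²=421201, 117·60²=421200, difference 1.
k=2:  x_2 = 649·649+117·60·60 = 842401,  y_2 = 649·60+60·649 = 77880
k=3:  x_3 = 649·842401+117·60·77880 = 1093435849,  y_3 = 649·77880+60·842401 = 101088180
k=4:  x_4 = 649·1093435849+117·60·101088180 = 1419278889601,  y_4 = 649·101088180+60·1093435849 = 131212379760
k=5:  x_5 = 649·1419278889601+117·60·131212379760 = 1842222905266249,  y_5 = 649·131212379760+60·1419278889601 = 170313567840300

649 60
842401 77880
1093435849 101088180
1419278889601 131212379760
1842222905266249 170313567840300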